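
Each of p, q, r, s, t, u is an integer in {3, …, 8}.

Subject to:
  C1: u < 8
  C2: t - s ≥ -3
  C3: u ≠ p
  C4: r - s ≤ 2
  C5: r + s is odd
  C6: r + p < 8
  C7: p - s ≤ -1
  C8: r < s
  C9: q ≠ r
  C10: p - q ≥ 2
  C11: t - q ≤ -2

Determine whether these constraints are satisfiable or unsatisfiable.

Constraints 2, 7, 10, and 11 give s − p ≥ 1, p − q ≥ 2, q − t ≥ 2, t − s ≥ -3.
Adding all 4 inequalities: the left sides telescope to 0, and the right sides sum to 1 + 2 + 2 + (-3) = 2. So 0 ≥ 2, which is false.

Unsatisfiable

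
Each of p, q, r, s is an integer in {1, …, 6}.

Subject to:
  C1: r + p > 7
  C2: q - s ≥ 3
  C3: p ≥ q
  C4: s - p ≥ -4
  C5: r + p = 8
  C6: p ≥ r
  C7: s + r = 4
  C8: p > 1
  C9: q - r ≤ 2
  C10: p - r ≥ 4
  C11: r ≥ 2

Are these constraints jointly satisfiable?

Unsatisfiable

Constraints 2, 4, 9, and 10 give s − p ≥ -4, p − r ≥ 4, r − q ≥ -2, q − s ≥ 3.
Adding all 4 inequalities: the left sides telescope to 0, and the right sides sum to (-4) + 4 + (-2) + 3 = 1. So 0 ≥ 1, which is false.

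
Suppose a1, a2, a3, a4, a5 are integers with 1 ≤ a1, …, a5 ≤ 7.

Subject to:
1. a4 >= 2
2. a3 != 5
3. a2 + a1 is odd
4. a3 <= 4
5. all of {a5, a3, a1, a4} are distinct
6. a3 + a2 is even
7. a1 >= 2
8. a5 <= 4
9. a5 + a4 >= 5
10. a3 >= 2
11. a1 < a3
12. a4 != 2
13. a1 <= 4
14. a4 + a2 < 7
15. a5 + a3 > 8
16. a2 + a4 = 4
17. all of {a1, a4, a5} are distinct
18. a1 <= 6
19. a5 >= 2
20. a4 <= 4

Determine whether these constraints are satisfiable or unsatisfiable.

Constraints 1, 4, 7, 8, 10, 13, 19, and 20 confine each of a5, a3, a1, a4 to the 3 values {2, …, 4}.
Constraint 5 requires all 4 of them to be distinct, but only 3 values are available — impossible by the pigeonhole principle.

Unsatisfiable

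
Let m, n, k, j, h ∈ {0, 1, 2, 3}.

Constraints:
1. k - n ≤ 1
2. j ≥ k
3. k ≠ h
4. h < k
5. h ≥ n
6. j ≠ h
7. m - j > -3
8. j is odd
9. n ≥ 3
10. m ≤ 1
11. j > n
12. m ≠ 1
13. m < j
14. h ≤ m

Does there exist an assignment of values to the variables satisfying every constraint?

Unsatisfiable

From constraints 5 and 9: h ≥ n and n ≥ 3, so h ≥ 3. From constraints 10 and 14: h ≤ m and m ≤ 1, so h ≤ 1. But 1 < 3, so no value of h works.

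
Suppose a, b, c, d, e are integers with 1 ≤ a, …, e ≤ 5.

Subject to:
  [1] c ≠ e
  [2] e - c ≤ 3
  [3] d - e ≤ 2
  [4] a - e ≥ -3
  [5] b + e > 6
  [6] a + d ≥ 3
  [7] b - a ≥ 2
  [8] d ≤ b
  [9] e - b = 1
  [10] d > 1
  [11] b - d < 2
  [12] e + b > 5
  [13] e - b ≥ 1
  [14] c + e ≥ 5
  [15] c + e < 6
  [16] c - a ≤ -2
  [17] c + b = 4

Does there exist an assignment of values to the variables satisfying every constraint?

Unsatisfiable

Constraints 2, 7, 13, and 16 give c − e ≥ -3, e − b ≥ 1, b − a ≥ 2, a − c ≥ 2.
Adding all 4 inequalities: the left sides telescope to 0, and the right sides sum to (-3) + 1 + 2 + 2 = 2. So 0 ≥ 2, which is false.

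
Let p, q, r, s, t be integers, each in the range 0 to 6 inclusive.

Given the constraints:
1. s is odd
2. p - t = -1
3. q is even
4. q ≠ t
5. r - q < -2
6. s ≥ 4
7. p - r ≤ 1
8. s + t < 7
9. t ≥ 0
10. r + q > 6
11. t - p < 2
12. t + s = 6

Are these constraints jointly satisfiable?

Satisfiable

One satisfying assignment is p = 0, q = 6, r = 2, s = 5, t = 1.
For the less obvious constraints — constraint 2: p - t = -1; constraint 5: r - q = -4; constraint 7: p - r = -2 — and the others hold by inspection.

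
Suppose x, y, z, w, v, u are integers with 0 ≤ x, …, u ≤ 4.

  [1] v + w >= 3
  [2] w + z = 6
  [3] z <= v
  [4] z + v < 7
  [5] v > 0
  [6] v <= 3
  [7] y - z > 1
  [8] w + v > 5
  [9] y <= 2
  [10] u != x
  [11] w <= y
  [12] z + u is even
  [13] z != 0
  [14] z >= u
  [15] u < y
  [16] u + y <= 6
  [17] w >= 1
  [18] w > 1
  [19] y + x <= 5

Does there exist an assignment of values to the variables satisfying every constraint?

Unsatisfiable

From constraints 9 and 11: w ≤ y ≤ 2. From constraints 3 and 6: z ≤ v ≤ 3. Hence w + z ≤ 5. But constraint 2 requires w + z = 6, and 6 > 5. Contradiction.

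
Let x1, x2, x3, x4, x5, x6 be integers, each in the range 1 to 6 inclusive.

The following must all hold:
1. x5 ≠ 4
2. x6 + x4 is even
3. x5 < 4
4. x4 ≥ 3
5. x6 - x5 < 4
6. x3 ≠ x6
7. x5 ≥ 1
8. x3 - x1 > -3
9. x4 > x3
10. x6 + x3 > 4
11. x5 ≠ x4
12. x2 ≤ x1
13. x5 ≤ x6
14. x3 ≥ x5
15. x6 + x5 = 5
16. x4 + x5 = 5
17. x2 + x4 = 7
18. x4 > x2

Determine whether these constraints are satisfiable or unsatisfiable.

The assignment x1 = 4, x2 = 3, x3 = 3, x4 = 4, x5 = 1, x6 = 4 works:
  constraint 5 holds since x6 - x5 = 3.
  constraint 8 holds since x3 - x1 = -1.
  constraint 10 holds since x6 + x3 = 7.
The rest check out directly.

Satisfiable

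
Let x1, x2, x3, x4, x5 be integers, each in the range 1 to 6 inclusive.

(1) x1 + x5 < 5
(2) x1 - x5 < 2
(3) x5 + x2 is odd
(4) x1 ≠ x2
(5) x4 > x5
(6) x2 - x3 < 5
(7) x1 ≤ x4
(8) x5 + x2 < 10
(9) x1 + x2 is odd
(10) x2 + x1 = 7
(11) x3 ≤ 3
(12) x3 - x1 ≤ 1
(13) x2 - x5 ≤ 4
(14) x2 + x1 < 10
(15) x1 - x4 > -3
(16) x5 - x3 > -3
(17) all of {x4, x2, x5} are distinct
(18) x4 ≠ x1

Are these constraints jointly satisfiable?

Try x1 = 2, x2 = 5, x3 = 2, x4 = 4, x5 = 2.
Check constraint 1: x1 + x5 = 4; constraint 2: x1 - x5 = 0. The remaining constraints are straightforward to verify.

Satisfiable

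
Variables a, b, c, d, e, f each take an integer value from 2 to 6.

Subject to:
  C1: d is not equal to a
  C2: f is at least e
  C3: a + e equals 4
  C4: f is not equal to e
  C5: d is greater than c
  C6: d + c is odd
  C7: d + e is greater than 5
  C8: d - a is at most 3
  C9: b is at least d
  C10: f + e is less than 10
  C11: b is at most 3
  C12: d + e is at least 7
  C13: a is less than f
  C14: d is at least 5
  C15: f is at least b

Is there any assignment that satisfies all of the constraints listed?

From constraint 14: d ≥ 5. From constraints 9 and 11: d ≤ b and b ≤ 3, so d ≤ 3. But 3 < 5, so no value of d works.

Unsatisfiable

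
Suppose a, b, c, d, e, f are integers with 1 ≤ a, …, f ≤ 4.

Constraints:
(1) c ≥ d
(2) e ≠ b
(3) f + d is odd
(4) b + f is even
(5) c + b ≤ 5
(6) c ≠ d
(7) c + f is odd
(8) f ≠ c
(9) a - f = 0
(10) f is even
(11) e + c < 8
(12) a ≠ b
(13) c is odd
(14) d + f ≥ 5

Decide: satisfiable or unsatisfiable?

Satisfiable

One satisfying assignment is a = 4, b = 2, c = 3, d = 1, e = 3, f = 4.
For the less obvious constraints — constraint 5: c + b = 5; constraint 9: a - f = 0; constraint 11: e + c = 6 — and the others hold by inspection.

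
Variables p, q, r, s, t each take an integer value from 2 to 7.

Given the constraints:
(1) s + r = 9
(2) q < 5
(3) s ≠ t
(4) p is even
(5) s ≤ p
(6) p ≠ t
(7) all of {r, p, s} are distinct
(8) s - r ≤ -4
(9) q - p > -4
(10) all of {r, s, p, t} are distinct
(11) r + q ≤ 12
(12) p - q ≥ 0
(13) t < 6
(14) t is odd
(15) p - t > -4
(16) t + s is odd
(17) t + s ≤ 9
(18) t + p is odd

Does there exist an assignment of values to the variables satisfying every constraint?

The assignment p = 4, q = 2, r = 7, s = 2, t = 5 works:
  constraint 1 holds since s + r = 9.
  constraint 8 holds since s - r = -5.
  constraint 9 holds since q - p = -2.
The rest check out directly.

Satisfiable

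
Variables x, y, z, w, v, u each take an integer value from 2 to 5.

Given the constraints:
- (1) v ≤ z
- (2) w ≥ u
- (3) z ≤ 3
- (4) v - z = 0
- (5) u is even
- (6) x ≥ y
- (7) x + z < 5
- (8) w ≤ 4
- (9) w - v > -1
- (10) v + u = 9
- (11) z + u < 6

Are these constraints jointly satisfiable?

From constraints 1 and 3: v ≤ z ≤ 3. From constraints 2 and 8: u ≤ w ≤ 4. Hence v + u ≤ 7. But constraint 10 requires v + u = 9, and 9 > 7. Contradiction.

Unsatisfiable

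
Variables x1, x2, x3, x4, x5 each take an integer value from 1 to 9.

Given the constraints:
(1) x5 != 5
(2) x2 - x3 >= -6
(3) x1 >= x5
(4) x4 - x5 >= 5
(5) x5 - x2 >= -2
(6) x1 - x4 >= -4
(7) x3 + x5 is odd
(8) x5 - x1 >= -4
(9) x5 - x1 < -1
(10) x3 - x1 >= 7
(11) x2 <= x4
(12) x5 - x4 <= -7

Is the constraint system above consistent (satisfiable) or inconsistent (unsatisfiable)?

Unsatisfiable

Constraints 2, 5, 6, 10, and 12 give x1 − x4 ≥ -4, x4 − x5 ≥ 7, x5 − x2 ≥ -2, x2 − x3 ≥ -6, x3 − x1 ≥ 7.
Adding all 5 inequalities: the left sides telescope to 0, and the right sides sum to (-4) + 7 + (-2) + (-6) + 7 = 2. So 0 ≥ 2, which is false.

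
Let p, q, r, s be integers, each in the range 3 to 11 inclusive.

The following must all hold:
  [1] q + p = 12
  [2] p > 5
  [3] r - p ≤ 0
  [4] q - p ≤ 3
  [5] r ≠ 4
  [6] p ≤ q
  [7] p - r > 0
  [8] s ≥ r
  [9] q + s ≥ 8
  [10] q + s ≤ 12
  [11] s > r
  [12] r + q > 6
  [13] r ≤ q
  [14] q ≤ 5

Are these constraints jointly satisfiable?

From constraint 2: p ≥ 6. From constraints 6 and 14: p ≤ q and q ≤ 5, so p ≤ 5. But 5 < 6, so no value of p works.

Unsatisfiable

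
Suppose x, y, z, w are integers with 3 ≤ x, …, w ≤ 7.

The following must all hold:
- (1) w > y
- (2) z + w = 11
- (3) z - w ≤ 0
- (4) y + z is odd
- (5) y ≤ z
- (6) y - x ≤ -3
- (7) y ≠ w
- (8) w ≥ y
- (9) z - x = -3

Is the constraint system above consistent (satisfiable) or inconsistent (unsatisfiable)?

Satisfiable

Setting (x, y, z, w) = (7, 3, 4, 7) satisfies everything: constraint 2: z + w = 11; constraint 3: z - w = -3, and the others follow.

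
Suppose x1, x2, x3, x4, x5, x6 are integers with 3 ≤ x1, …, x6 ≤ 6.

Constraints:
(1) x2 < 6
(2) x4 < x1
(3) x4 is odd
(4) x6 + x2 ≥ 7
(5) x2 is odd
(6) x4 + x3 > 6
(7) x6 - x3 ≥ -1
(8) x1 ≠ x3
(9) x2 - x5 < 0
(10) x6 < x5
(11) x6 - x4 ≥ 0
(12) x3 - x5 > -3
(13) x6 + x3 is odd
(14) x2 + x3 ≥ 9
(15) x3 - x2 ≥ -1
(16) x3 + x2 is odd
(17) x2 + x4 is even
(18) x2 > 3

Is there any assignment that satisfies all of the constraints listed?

Satisfiable

Take x1 = 5, x2 = 5, x3 = 4, x4 = 3, x5 = 6, x6 = 5. Then constraint 4: x6 + x2 = 10; constraint 6: x4 + x3 = 7; constraint 7: x6 - x3 = 1, and every other listed constraint is also met.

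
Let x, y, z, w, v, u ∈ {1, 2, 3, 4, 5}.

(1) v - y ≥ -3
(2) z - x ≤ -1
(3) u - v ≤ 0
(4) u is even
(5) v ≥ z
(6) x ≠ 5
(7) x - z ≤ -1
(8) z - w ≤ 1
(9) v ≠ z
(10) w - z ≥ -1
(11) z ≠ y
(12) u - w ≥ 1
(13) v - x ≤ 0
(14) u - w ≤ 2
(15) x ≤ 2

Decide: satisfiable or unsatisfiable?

Unsatisfiable

Constraints 3, 7, 10, 12, and 13 give x − v ≥ 0, v − u ≥ 0, u − w ≥ 1, w − z ≥ -1, z − x ≥ 1.
Adding all 5 inequalities: the left sides telescope to 0, and the right sides sum to 0 + 0 + 1 + (-1) + 1 = 1. So 0 ≥ 1, which is false.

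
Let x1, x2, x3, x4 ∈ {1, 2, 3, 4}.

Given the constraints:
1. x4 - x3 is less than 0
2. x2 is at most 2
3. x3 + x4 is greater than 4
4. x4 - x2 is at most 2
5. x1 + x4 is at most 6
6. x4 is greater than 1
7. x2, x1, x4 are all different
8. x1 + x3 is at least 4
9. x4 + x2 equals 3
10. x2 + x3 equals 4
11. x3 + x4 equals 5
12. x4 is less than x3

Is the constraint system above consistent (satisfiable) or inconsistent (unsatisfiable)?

Satisfiable

One satisfying assignment is x1 = 3, x2 = 1, x3 = 3, x4 = 2.
For the less obvious constraints — constraint 1: x4 - x3 = -1; constraint 3: x3 + x4 = 5 — and the others hold by inspection.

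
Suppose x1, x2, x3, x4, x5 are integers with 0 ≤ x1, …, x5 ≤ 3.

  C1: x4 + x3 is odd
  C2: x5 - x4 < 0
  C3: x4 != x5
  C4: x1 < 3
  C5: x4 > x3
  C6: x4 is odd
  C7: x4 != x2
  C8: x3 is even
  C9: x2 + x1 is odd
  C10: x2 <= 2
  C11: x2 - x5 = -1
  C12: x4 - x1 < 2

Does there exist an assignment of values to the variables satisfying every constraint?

Satisfiable

Take x1 = 2, x2 = 1, x3 = 2, x4 = 3, x5 = 2. Then constraint 2: x5 - x4 = -1; constraint 11: x2 - x5 = -1; constraint 12: x4 - x1 = 1, and every other listed constraint is also met.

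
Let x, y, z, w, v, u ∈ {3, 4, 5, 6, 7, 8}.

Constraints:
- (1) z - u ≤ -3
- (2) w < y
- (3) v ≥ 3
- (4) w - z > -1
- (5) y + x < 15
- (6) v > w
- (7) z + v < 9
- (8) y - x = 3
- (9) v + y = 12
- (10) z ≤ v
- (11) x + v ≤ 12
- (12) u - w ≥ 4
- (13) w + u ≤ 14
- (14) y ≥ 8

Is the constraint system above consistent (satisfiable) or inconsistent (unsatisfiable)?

Take x = 5, y = 8, z = 3, w = 3, v = 4, u = 8. Then constraint 1: z - u = -5; constraint 4: w - z = 0; constraint 5: y + x = 13, and every other listed constraint is also met.

Satisfiable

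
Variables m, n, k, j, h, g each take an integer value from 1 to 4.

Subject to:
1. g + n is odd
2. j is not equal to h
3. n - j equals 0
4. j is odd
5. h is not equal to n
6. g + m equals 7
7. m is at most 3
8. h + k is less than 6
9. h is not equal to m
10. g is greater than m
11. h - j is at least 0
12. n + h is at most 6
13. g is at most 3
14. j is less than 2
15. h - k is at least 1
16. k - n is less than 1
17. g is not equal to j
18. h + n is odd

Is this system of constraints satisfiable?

From constraint 13: g ≤ 3. From constraint 7: m ≤ 3. Hence g + m ≤ 6. But constraint 6 requires g + m = 7, and 7 > 6. Contradiction.

Unsatisfiable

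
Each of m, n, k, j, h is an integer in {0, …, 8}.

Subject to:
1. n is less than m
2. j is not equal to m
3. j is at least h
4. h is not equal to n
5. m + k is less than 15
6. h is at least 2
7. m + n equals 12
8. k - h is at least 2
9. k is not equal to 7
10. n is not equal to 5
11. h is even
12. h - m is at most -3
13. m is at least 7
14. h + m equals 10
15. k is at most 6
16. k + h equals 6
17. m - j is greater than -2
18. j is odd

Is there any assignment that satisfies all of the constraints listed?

Satisfiable

One satisfying assignment is m = 8, n = 4, k = 4, j = 7, h = 2.
For the less obvious constraints — constraint 5: m + k = 12; constraint 7: m + n = 12 — and the others hold by inspection.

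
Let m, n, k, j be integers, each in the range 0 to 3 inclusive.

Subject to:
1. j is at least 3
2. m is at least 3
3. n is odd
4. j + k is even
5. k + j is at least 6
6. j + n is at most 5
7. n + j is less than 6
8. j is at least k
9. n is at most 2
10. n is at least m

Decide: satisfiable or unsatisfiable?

From constraint 1: j ≥ 3. From constraints 2 and 10: n ≥ m ≥ 3. Hence j + n ≥ 6. But constraint 6 requires j + n ≤ 5, and 5 < 6. Contradiction.

Unsatisfiable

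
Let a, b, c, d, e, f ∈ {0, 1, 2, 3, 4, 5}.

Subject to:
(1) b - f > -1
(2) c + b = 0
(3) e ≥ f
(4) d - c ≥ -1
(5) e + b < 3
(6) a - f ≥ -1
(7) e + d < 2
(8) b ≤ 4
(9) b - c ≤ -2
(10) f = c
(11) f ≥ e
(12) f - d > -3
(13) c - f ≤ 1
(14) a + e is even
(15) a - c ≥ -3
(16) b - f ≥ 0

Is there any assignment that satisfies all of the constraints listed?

Constraints 9, 13, and 16 give f − c ≥ -1, c − b ≥ 2, b − f ≥ 0.
Adding all 3 inequalities: the left sides telescope to 0, and the right sides sum to (-1) + 2 + 0 = 1. So 0 ≥ 1, which is false.

Unsatisfiable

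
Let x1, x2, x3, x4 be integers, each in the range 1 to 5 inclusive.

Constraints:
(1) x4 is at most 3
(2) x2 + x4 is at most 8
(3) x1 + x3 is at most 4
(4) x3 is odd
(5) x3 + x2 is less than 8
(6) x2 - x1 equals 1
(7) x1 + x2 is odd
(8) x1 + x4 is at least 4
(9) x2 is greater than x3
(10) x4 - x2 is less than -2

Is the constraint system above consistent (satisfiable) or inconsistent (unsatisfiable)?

Take x1 = 3, x2 = 4, x3 = 1, x4 = 1. Then constraint 2: x2 + x4 = 5; constraint 3: x1 + x3 = 4, and every other listed constraint is also met.

Satisfiable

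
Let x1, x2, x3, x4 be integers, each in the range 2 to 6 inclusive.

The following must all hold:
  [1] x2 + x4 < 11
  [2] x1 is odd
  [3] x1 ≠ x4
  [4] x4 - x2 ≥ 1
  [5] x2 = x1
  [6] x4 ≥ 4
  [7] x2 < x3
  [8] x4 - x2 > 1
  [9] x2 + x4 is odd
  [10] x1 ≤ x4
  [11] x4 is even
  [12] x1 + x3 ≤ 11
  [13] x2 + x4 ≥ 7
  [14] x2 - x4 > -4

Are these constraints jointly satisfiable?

Satisfiable

One satisfying assignment is x1 = 3, x2 = 3, x3 = 5, x4 = 6.
For the less obvious constraints — constraint 1: x2 + x4 = 9; constraint 4: x4 - x2 = 3 — and the others hold by inspection.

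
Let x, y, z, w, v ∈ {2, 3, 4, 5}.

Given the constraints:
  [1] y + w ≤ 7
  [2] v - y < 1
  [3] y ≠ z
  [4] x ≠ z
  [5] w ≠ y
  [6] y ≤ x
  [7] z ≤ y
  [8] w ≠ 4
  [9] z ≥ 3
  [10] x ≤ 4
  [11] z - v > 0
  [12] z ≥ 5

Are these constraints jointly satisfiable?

Unsatisfiable

From constraints 7 and 12: y ≥ z and z ≥ 5, so y ≥ 5. From constraints 6 and 10: y ≤ x and x ≤ 4, so y ≤ 4. But 4 < 5, so no value of y works.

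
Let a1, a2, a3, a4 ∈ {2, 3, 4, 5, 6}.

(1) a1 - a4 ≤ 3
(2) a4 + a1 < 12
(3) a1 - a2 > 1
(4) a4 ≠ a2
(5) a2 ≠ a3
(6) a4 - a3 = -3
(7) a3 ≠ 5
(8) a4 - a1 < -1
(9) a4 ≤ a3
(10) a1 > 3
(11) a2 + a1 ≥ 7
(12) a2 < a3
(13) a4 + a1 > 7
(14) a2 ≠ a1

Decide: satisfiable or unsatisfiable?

Satisfiable

Try a1 = 6, a2 = 2, a3 = 6, a4 = 3.
Check constraint 1: a1 - a4 = 3; constraint 2: a4 + a1 = 9; constraint 3: a1 - a2 = 4. The remaining constraints are straightforward to verify.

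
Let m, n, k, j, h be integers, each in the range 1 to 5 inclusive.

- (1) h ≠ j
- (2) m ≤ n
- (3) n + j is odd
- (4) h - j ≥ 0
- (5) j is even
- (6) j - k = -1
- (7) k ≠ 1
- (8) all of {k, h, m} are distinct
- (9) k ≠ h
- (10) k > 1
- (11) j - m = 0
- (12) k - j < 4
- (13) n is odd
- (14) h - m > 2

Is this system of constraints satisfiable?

One satisfying assignment is m = 2, n = 5, k = 3, j = 2, h = 5.
For the less obvious constraints — constraint 4: h - j = 3; constraint 6: j - k = -1 — and the others hold by inspection.

Satisfiable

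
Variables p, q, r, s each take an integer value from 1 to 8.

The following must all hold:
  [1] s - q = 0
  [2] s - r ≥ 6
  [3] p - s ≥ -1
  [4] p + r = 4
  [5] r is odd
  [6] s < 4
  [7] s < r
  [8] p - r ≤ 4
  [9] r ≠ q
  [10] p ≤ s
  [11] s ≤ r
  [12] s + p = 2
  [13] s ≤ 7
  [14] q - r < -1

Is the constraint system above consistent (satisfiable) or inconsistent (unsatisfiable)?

Unsatisfiable

Constraints 2, 3, and 8 give p − s ≥ -1, s − r ≥ 6, r − p ≥ -4.
Adding all 3 inequalities: the left sides telescope to 0, and the right sides sum to (-1) + 6 + (-4) = 1. So 0 ≥ 1, which is false.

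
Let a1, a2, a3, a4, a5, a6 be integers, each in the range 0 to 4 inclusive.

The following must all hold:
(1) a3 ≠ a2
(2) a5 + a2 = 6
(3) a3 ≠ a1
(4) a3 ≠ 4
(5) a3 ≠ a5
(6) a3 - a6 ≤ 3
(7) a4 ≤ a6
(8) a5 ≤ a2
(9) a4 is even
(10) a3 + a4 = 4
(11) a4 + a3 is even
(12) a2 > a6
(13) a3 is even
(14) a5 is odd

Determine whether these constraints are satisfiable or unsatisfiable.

The assignment a1 = 1, a2 = 3, a3 = 2, a4 = 2, a5 = 3, a6 = 2 works:
  constraint 2 holds since a5 + a2 = 6.
  constraint 6 holds since a3 - a6 = 0.
  constraint 10 holds since a3 + a4 = 4.
The rest check out directly.

Satisfiable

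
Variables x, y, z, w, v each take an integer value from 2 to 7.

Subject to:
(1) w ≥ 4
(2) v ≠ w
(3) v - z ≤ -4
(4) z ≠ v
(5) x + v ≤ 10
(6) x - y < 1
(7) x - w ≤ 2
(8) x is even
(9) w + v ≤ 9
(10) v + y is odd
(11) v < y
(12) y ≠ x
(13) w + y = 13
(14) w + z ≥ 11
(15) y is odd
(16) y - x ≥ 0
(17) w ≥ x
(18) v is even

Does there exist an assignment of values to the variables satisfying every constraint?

The assignment x = 6, y = 7, z = 6, w = 6, v = 2 works:
  constraint 3 holds since v - z = -4.
  constraint 5 holds since x + v = 8.
The rest check out directly.

Satisfiable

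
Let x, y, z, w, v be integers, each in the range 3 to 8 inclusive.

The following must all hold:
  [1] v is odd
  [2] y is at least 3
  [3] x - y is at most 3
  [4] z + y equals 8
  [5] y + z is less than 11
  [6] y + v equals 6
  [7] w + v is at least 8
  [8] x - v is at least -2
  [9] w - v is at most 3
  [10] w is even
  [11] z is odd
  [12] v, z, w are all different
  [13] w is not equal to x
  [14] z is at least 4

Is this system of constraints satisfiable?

Satisfiable

Take x = 3, y = 3, z = 5, w = 6, v = 3. Then constraint 3: x - y = 0; constraint 4: z + y = 8, and every other listed constraint is also met.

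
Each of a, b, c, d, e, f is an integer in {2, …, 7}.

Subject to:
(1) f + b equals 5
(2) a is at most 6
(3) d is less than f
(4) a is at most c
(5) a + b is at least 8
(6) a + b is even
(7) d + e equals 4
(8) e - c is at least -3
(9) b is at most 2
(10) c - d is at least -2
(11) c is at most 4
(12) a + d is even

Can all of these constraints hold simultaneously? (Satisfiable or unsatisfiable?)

From constraints 4 and 11: a ≤ c ≤ 4. From constraint 9: b ≤ 2. Hence a + b ≤ 6. But constraint 5 requires a + b ≥ 8, and 8 > 6. Contradiction.

Unsatisfiable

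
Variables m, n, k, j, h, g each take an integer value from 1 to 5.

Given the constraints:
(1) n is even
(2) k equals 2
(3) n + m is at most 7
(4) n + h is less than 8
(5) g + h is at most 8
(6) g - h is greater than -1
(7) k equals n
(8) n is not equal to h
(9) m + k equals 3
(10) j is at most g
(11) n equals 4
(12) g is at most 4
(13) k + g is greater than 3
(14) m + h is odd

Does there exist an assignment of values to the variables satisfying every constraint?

Constraint 2 fixes k = 2 and constraint 11 fixes n = 4, but constraint 7 requires k = n. Since 2 ≠ 4, contradiction.

Unsatisfiable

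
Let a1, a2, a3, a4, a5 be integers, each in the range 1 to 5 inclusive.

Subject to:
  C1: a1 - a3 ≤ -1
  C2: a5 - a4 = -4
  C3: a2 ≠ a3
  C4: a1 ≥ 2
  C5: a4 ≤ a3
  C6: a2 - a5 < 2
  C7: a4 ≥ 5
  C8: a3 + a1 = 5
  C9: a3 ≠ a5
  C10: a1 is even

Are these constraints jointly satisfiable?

From constraints 5 and 7: a3 ≥ a4 ≥ 5. From constraint 4: a1 ≥ 2. Hence a3 + a1 ≥ 7. But constraint 8 requires a3 + a1 = 5, and 5 < 7. Contradiction.

Unsatisfiable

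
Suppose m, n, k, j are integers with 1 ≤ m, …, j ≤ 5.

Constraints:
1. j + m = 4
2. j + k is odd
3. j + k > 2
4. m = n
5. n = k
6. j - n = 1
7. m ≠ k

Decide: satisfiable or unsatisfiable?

From constraints 4 and 5, m = n = k, so m = k. But constraint 7 says m ≠ k. Contradiction.

Unsatisfiable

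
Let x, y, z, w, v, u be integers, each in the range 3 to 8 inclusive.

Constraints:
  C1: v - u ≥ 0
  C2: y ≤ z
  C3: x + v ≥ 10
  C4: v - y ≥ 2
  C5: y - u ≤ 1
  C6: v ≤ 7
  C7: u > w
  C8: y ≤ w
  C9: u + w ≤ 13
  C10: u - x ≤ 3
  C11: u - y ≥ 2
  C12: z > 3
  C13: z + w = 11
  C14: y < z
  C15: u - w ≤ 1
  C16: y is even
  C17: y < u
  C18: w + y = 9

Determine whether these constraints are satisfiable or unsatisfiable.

Satisfiable

The assignment x = 4, y = 4, z = 6, w = 5, v = 6, u = 6 works:
  constraint 1 holds since v - u = 0.
  constraint 3 holds since x + v = 10.
The rest check out directly.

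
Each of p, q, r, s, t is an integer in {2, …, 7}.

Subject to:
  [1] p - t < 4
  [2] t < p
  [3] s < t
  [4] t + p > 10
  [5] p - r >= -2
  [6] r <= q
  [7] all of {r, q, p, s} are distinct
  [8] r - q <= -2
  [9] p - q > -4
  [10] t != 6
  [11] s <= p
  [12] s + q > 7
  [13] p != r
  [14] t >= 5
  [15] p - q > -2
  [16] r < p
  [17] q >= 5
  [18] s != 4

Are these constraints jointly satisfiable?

Satisfiable

One satisfying assignment is p = 6, q = 7, r = 5, s = 2, t = 5.
For the less obvious constraints — constraint 1: p - t = 1; constraint 4: t + p = 11 — and the others hold by inspection.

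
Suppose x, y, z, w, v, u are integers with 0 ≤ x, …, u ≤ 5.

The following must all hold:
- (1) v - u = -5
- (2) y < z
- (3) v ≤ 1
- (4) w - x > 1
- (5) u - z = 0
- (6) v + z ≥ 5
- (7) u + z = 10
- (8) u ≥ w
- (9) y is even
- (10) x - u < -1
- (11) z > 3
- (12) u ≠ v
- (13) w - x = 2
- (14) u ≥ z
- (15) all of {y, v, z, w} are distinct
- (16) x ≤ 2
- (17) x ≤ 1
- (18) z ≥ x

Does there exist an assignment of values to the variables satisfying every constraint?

Try x = 1, y = 2, z = 5, w = 3, v = 0, u = 5.
Check constraint 1: v - u = -5; constraint 4: w - x = 2; constraint 5: u - z = 0. The remaining constraints are straightforward to verify.

Satisfiable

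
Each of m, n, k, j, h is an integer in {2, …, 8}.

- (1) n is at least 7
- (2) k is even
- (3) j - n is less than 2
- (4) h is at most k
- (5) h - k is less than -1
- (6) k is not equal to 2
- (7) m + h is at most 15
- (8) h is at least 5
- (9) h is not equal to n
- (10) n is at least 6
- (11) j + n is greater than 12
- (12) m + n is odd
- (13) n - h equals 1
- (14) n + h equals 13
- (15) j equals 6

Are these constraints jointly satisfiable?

Try m = 8, n = 7, k = 8, j = 6, h = 6.
Check constraint 3: j - n = -1; constraint 5: h - k = -2; constraint 7: m + h = 14. The remaining constraints are straightforward to verify.

Satisfiable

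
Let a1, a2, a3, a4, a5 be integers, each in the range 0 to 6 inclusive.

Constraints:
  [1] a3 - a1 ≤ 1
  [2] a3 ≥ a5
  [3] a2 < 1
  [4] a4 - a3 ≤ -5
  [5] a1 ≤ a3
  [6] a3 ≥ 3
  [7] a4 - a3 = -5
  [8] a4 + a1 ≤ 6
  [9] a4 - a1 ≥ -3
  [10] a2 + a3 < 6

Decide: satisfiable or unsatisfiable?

Constraints 1, 4, and 9 give a3 − a4 ≥ 5, a4 − a1 ≥ -3, a1 − a3 ≥ -1.
Adding all 3 inequalities: the left sides telescope to 0, and the right sides sum to 5 + (-3) + (-1) = 1. So 0 ≥ 1, which is false.

Unsatisfiable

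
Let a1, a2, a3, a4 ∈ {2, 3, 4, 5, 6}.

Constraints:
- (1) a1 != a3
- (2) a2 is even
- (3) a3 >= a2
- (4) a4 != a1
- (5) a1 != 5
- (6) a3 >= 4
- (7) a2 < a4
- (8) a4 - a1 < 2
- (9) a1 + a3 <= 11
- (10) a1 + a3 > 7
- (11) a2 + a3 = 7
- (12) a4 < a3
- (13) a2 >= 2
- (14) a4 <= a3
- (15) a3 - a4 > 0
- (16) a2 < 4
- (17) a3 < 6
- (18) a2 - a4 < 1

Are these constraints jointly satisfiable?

The assignment a1 = 4, a2 = 2, a3 = 5, a4 = 3 works:
  constraint 8 holds since a4 - a1 = -1.
  constraint 9 holds since a1 + a3 = 9.
The rest check out directly.

Satisfiable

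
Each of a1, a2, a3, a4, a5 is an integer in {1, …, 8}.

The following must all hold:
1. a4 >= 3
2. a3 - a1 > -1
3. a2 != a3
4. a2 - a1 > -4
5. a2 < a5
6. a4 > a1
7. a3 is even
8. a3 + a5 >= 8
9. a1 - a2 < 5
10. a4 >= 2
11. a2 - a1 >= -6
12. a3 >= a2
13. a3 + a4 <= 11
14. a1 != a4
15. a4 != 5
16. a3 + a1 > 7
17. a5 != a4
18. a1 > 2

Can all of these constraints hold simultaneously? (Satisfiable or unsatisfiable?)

Try a1 = 4, a2 = 1, a3 = 4, a4 = 7, a5 = 4.
Check constraint 2: a3 - a1 = 0; constraint 4: a2 - a1 = -3; constraint 8: a3 + a5 = 8. The remaining constraints are straightforward to verify.

Satisfiable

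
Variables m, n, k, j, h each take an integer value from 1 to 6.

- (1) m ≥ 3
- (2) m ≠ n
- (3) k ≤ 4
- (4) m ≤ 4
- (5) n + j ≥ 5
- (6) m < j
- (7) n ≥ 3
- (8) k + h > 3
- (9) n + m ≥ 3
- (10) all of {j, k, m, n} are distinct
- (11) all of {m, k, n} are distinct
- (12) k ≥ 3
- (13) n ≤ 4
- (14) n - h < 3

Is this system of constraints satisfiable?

Unsatisfiable

Constraints 1, 3, 4, 7, 12, and 13 confine each of m, k, n to the 2 values {3, 4}.
Constraint 11 requires all 3 of them to be distinct, but only 2 values are available — impossible by the pigeonhole principle.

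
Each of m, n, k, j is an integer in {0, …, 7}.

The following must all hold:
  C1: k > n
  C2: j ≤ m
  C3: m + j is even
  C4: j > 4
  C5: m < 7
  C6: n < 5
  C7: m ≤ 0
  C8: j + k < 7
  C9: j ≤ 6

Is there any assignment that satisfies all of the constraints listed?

From constraint 4: j ≥ 5. From constraints 2 and 7: j ≤ m and m ≤ 0, so j ≤ 0. But 0 < 5, so no value of j works.

Unsatisfiable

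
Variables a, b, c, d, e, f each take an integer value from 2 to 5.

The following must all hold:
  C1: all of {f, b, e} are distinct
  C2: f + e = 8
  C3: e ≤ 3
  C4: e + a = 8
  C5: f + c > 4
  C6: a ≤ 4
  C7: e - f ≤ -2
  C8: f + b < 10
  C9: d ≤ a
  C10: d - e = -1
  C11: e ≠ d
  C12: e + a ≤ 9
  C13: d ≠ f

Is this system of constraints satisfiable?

From constraint 3: e ≤ 3. From constraint 6: a ≤ 4. Hence e + a ≤ 7. But constraint 4 requires e + a = 8, and 8 > 7. Contradiction.

Unsatisfiable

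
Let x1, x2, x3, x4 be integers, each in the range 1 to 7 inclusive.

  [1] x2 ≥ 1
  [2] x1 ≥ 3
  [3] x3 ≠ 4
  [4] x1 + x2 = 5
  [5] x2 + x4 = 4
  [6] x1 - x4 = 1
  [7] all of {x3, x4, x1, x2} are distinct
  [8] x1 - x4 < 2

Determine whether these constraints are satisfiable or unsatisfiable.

Satisfiable

Take x1 = 4, x2 = 1, x3 = 6, x4 = 3. Then constraint 4: x1 + x2 = 5; constraint 5: x2 + x4 = 4; constraint 6: x1 - x4 = 1, and every other listed constraint is also met.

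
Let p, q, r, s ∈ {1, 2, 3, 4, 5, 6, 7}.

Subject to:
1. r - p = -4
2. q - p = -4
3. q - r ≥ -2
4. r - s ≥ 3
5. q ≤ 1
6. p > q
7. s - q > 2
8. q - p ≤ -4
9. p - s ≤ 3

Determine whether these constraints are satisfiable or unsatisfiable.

Unsatisfiable

Constraints 3, 4, 8, and 9 give s − p ≥ -3, p − q ≥ 4, q − r ≥ -2, r − s ≥ 3.
Adding all 4 inequalities: the left sides telescope to 0, and the right sides sum to (-3) + 4 + (-2) + 3 = 2. So 0 ≥ 2, which is false.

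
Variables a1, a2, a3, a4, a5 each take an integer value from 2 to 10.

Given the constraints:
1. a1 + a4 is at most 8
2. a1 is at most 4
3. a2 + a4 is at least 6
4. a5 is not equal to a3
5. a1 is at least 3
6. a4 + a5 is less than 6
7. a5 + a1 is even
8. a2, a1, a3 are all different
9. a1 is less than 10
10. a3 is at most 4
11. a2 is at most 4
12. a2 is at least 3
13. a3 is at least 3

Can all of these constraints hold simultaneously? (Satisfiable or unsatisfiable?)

Unsatisfiable

Constraints 2, 5, 10, 11, 12, and 13 confine each of a2, a1, a3 to the 2 values {3, 4}.
Constraint 8 requires all 3 of them to be distinct, but only 2 values are available — impossible by the pigeonhole principle.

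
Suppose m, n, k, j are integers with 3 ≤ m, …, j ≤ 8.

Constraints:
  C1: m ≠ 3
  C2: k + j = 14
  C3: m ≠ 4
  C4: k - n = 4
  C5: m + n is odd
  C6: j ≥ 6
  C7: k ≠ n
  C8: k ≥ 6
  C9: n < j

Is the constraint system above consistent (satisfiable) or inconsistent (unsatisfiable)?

One satisfying assignment is m = 6, n = 3, k = 7, j = 7.
For the less obvious constraints — constraint 2: k + j = 14; constraint 4: k - n = 4; constraint 5: m + n = 9 is odd — and the others hold by inspection.

Satisfiable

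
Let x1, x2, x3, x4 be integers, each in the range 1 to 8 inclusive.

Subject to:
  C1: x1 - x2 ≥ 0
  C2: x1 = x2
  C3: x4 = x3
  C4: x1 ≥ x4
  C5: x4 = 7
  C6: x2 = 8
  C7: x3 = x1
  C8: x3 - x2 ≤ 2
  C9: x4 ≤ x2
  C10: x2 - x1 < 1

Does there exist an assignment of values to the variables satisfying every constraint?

Unsatisfiable

Constraint 5 fixes x4 = 7 and constraint 6 fixes x2 = 8. Constraints 2, 3, and 7 give x4 = x3 = x1 = x2, so x4 = x2. But 7 ≠ 8 — contradiction.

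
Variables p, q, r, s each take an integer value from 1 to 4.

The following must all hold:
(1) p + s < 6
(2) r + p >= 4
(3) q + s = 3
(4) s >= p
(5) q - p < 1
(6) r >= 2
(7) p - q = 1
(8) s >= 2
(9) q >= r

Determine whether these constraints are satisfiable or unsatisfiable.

Unsatisfiable

From constraints 6 and 9: q ≥ r ≥ 2. From constraint 8: s ≥ 2. Hence q + s ≥ 4. But constraint 3 requires q + s = 3, and 3 < 4. Contradiction.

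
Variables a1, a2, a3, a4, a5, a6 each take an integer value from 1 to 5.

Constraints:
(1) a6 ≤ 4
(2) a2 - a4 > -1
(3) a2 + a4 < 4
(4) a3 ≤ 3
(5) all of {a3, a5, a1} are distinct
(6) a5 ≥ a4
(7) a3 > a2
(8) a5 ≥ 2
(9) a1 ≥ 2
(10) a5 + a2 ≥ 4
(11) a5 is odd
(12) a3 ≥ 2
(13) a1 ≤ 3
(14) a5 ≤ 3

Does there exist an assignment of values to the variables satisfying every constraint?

Unsatisfiable

Constraints 4, 8, 9, 12, 13, and 14 confine each of a3, a5, a1 to the 2 values {2, 3}.
Constraint 5 requires all 3 of them to be distinct, but only 2 values are available — impossible by the pigeonhole principle.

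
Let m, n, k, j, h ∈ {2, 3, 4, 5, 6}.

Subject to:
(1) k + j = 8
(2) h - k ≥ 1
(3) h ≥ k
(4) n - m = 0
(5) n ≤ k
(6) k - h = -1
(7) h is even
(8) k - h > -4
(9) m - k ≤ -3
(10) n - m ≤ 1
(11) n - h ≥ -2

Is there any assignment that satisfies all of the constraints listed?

Unsatisfiable

Constraints 2, 9, 10, and 11 give m − n ≥ -1, n − h ≥ -2, h − k ≥ 1, k − m ≥ 3.
Adding all 4 inequalities: the left sides telescope to 0, and the right sides sum to (-1) + (-2) + 1 + 3 = 1. So 0 ≥ 1, which is false.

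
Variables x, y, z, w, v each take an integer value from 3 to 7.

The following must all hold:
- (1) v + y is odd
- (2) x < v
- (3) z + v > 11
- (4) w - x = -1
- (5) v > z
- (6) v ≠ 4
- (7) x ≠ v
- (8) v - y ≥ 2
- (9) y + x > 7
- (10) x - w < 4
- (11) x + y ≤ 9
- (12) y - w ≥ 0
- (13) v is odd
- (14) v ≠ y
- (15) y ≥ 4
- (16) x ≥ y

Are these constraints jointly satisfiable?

Setting (x, y, z, w, v) = (5, 4, 5, 4, 7) satisfies everything: constraint 3: z + v = 12; constraint 4: w - x = -1, and the others follow.

Satisfiable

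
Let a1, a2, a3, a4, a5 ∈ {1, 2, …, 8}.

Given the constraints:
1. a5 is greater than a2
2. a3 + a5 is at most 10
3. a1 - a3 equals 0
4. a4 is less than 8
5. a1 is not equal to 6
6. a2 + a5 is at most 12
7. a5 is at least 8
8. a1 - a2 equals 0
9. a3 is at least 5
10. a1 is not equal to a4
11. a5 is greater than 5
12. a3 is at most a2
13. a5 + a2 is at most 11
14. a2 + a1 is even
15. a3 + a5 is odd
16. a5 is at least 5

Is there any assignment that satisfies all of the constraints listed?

From constraints 9 and 12: a2 ≥ a3 ≥ 5. From constraint 7: a5 ≥ 8. Hence a2 + a5 ≥ 13. But constraint 6 requires a2 + a5 ≤ 12, and 12 < 13. Contradiction.

Unsatisfiable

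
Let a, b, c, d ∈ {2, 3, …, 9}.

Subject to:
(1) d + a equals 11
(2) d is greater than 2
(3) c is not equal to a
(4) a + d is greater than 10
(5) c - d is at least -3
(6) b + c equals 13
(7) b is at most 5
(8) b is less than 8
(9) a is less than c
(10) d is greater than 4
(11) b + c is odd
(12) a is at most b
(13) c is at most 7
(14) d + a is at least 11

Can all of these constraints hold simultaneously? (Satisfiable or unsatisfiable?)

From constraint 7: b ≤ 5. From constraint 13: c ≤ 7. Hence b + c ≤ 12. But constraint 6 requires b + c = 13, and 13 > 12. Contradiction.

Unsatisfiable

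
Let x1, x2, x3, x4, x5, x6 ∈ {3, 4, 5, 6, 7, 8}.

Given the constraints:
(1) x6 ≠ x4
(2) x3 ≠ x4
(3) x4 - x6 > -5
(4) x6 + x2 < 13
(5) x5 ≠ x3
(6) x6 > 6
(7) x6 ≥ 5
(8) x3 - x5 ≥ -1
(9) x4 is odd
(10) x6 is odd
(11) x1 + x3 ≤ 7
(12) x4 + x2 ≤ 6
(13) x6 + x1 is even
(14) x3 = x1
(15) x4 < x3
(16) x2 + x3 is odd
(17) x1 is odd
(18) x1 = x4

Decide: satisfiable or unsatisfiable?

Unsatisfiable

From constraints 14 and 18, x3 = x1 = x4, so x3 = x4. But constraint 2 says x3 ≠ x4. Contradiction.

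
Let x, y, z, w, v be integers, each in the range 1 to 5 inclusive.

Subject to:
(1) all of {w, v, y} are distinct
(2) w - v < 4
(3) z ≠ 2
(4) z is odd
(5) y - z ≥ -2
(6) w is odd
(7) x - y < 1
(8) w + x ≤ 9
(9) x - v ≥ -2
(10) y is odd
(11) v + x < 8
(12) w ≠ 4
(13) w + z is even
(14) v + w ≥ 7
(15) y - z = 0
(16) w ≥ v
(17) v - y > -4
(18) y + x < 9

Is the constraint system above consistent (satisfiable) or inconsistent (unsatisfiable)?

Satisfiable

Setting (x, y, z, w, v) = (3, 3, 3, 5, 2) satisfies everything: constraint 2: w - v = 3; constraint 5: y - z = 0, and the others follow.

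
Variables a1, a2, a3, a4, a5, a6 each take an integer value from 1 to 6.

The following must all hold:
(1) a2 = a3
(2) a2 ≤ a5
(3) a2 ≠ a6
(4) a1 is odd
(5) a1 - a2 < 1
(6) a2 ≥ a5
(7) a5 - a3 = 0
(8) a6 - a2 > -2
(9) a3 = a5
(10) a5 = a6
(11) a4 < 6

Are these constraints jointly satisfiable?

From constraints 1, 9, and 10, a2 = a3 = a5 = a6, so a2 = a6. But constraint 3 says a2 ≠ a6. Contradiction.

Unsatisfiable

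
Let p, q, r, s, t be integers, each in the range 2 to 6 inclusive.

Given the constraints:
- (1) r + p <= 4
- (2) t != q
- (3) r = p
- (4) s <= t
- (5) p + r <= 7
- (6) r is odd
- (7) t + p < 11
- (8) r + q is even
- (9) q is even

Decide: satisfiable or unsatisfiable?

Constraint 6 makes r odd and constraint 9 makes q even, so r + q must be odd. Constraint 8 says r + q is even — contradiction.

Unsatisfiable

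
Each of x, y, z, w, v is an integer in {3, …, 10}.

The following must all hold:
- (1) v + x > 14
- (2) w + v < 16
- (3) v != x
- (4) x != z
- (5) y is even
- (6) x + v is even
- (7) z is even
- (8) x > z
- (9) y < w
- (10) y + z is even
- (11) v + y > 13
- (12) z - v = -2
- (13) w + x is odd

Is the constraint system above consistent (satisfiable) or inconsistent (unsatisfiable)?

Satisfiable

Try x = 10, y = 8, z = 4, w = 9, v = 6.
Check constraint 1: v + x = 16; constraint 2: w + v = 15; constraint 11: v + y = 14. The remaining constraints are straightforward to verify.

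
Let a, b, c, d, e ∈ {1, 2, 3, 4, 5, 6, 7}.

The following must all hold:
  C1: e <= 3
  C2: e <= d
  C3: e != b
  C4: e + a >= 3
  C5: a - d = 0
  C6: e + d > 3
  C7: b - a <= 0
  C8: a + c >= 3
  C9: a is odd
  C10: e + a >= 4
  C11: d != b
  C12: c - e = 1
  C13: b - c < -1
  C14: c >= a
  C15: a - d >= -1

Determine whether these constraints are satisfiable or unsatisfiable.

The assignment a = 3, b = 1, c = 3, d = 3, e = 2 works:
  constraint 4 holds since e + a = 5.
  constraint 5 holds since a - d = 0.
  constraint 6 holds since e + d = 5.
The rest check out directly.

Satisfiable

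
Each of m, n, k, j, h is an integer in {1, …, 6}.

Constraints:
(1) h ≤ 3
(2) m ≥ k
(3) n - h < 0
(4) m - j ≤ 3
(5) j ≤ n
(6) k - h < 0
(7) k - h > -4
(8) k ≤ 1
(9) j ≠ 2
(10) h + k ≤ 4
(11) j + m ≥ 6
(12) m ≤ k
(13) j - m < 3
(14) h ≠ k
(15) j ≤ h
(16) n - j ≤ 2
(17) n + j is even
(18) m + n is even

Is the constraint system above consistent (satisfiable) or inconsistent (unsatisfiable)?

From constraints 1 and 15: j ≤ h ≤ 3. From constraints 8 and 12: m ≤ k ≤ 1. Hence j + m ≤ 4. But constraint 11 requires j + m ≥ 6, and 6 > 4. Contradiction.

Unsatisfiable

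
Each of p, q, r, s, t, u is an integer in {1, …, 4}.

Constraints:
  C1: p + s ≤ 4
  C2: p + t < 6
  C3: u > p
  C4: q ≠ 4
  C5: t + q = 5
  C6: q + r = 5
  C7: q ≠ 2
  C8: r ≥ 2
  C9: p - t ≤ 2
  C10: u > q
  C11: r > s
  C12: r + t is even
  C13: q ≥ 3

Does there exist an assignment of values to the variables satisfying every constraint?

Try p = 1, q = 3, r = 2, s = 1, t = 2, u = 4.
Check constraint 1: p + s = 2; constraint 2: p + t = 3. The remaining constraints are straightforward to verify.

Satisfiable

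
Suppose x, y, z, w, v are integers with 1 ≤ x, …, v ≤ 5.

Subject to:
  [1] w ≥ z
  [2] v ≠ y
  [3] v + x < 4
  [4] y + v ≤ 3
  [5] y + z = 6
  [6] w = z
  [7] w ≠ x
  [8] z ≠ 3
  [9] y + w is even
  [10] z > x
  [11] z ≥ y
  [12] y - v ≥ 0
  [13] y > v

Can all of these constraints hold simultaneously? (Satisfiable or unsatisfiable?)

Take x = 2, y = 2, z = 4, w = 4, v = 1. Then constraint 3: v + x = 3; constraint 4: y + v = 3; constraint 5: y + z = 6, and every other listed constraint is also met.

Satisfiable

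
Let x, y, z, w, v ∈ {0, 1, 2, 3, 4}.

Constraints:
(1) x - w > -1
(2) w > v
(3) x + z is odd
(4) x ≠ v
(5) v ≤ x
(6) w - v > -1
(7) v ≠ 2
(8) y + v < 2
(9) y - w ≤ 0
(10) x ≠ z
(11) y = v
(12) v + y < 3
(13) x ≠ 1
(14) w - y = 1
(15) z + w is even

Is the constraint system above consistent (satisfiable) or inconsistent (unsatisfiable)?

Try x = 2, y = 0, z = 1, w = 1, v = 0.
Check constraint 1: x - w = 1; constraint 6: w - v = 1; constraint 8: y + v = 0. The remaining constraints are straightforward to verify.

Satisfiable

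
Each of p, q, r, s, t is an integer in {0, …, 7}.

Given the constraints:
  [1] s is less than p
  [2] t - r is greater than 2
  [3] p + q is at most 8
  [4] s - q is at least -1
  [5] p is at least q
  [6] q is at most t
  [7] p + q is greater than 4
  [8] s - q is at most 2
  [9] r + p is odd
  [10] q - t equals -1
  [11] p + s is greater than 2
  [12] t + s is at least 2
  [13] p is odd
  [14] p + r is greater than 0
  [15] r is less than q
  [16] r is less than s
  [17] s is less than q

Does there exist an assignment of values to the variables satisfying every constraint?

The assignment p = 3, q = 2, r = 0, s = 1, t = 3 works:
  constraint 2 holds since t - r = 3.
  constraint 3 holds since p + q = 5.
  constraint 4 holds since s - q = -1.
The rest check out directly.

Satisfiable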